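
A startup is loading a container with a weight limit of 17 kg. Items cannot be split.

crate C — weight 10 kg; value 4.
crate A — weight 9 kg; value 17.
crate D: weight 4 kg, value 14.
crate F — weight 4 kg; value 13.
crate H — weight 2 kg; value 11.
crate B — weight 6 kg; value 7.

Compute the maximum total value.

This is an integer program with binary decision variables.
Allowing fractional choices, the relaxed optimum would be about 51.2, but items are indivisible.
crate A + crate D + crate F: weight 9 + 4 + 4 = 17 ≤ 17, value 17 + 14 + 13 = 44.
crate D + crate F + crate H + crate B: weight 4 + 4 + 2 + 6 = 16 ≤ 17, value 14 + 13 + 11 + 7 = 45.
Best is crate D, crate F, crate H, and crate B with total value 45.

45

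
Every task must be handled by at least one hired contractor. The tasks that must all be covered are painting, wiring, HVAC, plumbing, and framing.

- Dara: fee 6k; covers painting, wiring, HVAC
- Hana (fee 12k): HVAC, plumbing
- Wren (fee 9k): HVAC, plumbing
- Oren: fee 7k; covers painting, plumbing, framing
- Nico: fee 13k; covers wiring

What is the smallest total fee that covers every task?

Choose Dara and Oren: together they cover painting, wiring, HVAC, plumbing, framing — every task.
Total fee: 6 + 7 = 13.
No cover costs less than 13.

13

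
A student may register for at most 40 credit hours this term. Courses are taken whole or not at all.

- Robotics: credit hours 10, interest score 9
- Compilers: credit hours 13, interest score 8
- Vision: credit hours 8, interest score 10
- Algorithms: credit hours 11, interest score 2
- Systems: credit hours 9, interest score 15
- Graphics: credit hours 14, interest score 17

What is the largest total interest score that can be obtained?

This is an integer program with binary decision variables.
Allowing fractional choices, the relaxed optimum would be about 50.1, but courses are indivisible.
Robotics + Systems + Graphics: credit hours 10 + 9 + 14 = 33 ≤ 40, interest score 9 + 15 + 17 = 41.
Robotics + Compilers + Vision + Systems: credit hours 10 + 13 + 8 + 9 = 40 ≤ 40, interest score 9 + 8 + 10 + 15 = 42.
Vision + Systems + Graphics: credit hours 8 + 9 + 14 = 31 ≤ 40, interest score 10 + 15 + 17 = 42.
The maximum interest score is 42; one optimal choice is Vision, Systems, and Graphics.

42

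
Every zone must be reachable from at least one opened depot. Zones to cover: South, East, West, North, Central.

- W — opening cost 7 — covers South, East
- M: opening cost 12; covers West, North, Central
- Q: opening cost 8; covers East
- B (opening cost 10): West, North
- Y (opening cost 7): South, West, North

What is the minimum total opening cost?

The greedy cost-per-new-zone heuristic would pick Y, W, and M for 26, but a cheaper cover exists.
Choose W and M: together they cover South, East, West, North, Central — every zone.
Total opening cost: 7 + 12 = 19.
No cover costs less than 19.

19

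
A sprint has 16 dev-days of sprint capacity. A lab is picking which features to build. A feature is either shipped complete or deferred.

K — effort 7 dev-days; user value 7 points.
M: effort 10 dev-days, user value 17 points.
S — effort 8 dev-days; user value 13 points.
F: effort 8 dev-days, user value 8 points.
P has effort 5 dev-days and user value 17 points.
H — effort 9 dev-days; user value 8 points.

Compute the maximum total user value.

This is an integer program with binary decision variables.
F + P: effort 8 + 5 = 13 ≤ 16, user value 8 + 17 = 25.
S + P: effort 8 + 5 = 13 ≤ 16, user value 13 + 17 = 30.
M + P: effort 10 + 5 = 15 ≤ 16, user value 17 + 17 = 34.
Best is M and P with total user value 34.

34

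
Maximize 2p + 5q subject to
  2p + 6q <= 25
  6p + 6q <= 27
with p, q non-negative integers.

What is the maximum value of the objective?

20

(p,q)=(0,4): 2·0+6·4=24≤25, 6·0+6·4=24≤27, objective 20.
(p,q)=(1,3): 2·1+6·3=20≤25, 6·1+6·3=24≤27, objective 17.
(p,q)=(0,3): 2·0+6·3=18≤25, 6·0+6·3=18≤27, objective 15.
Maximum is 20 at (p,q)=(0,4).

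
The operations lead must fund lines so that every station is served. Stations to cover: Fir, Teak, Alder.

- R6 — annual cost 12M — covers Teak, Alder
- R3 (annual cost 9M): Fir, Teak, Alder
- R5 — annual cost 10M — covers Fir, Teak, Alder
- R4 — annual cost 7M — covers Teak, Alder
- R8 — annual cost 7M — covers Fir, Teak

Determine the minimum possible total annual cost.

This is a weighted set-cover instance.
R3 alone covers Fir, Teak, Alder — every station.
Total annual cost: 9.
No cover costs less than 9.

9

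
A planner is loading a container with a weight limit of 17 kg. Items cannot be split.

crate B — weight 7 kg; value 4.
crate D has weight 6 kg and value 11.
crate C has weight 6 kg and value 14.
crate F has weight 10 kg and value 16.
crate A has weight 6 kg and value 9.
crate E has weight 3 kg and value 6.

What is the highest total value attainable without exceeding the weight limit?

31

Take crate D, crate C, and crate E: weight 6 + 6 + 3 = 15 ≤ 17, value 11 + 14 + 6 = 31.
No other feasible combination does better.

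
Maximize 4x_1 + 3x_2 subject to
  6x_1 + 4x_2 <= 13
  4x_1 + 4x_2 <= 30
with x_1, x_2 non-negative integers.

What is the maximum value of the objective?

9

The continuous relaxation peaks at (0, 3.25) with value 9.75; rounding to a feasible lattice point costs some objective.
(x_1,x_2)=(0,3): 6·0+4·3=12≤13, 4·0+4·3=12≤30, objective 9.
(x_1,x_2)=(0,2): 6·0+4·2=8≤13, 4·0+4·2=8≤30, objective 6.
No feasible integer point exceeds 9.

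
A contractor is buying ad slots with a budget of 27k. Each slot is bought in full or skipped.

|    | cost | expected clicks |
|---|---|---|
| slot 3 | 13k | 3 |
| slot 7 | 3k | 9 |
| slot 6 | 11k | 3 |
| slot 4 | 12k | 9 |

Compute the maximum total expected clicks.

21

Treat it as a binary knapsack problem.
slot 7 + slot 4: cost 3 + 12 = 15 ≤ 27, expected clicks 9 + 9 = 18.
slot 7 + slot 6 + slot 4: cost 3 + 11 + 12 = 26 ≤ 27, expected clicks 9 + 3 + 9 = 21.
slot 3 + slot 7 + slot 6: cost 13 + 3 + 11 = 27 ≤ 27, expected clicks 3 + 9 + 3 = 15.
Best is slot 7, slot 6, and slot 4 with total expected clicks 21.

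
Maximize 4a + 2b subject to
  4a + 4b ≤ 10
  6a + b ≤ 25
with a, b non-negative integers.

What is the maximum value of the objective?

8

The continuous relaxation peaks at (2.5, 0) with value 10.00; rounding to a feasible lattice point costs some objective.
(a,b)=(2,0): 4·2+4·0=8≤10, 6·2+1·0=12≤25, objective 8.
(a,b)=(1,1): 4·1+4·1=8≤10, 6·1+1·1=7≤25, objective 6.
(a,b)=(1,0): 4·1+4·0=4≤10, 6·1+1·0=6≤25, objective 4.
No feasible integer point exceeds 8.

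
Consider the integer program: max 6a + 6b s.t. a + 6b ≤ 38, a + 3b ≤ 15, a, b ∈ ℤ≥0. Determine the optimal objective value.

(a,b)=(15,0): 1·15+6·0=15≤38, 1·15+3·0=15≤15, objective 90.
(a,b)=(14,0): 1·14+6·0=14≤38, 1·14+3·0=14≤15, objective 84.
The best lattice point is (15,0), giving 90.

90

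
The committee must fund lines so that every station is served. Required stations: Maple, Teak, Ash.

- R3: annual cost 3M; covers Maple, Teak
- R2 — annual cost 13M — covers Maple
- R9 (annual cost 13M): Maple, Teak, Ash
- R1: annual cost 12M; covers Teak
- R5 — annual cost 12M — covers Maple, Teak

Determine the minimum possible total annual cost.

13

The greedy cost-per-new-station heuristic would pick R3 and R9 for 16, but a cheaper cover exists.
R9 alone covers Maple, Teak, Ash — every station.
Total annual cost: 13.
No cover costs less than 13.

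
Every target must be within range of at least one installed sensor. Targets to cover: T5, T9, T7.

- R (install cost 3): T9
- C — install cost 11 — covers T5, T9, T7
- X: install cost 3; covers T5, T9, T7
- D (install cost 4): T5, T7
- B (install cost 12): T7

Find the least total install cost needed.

X alone covers T5, T9, T7 — every target.
Total install cost: 3.
No cover costs less than 3.

3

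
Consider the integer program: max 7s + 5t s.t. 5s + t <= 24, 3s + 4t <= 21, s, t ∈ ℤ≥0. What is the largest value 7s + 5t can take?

38

Relaxing integrality, the LP optimum is 40.59 at (s,t) = (4.41, 1.94), which is not an integer point.
(s,t)=(4,2): 5·4+1·2=22≤24, 3·4+4·2=20≤21, objective 38.
(s,t)=(3,3): 5·3+1·3=18≤24, 3·3+4·3=21≤21, objective 36.
(s,t)=(4,1): 5·4+1·1=21≤24, 3·4+4·1=16≤21, objective 33.
No feasible integer point exceeds 38.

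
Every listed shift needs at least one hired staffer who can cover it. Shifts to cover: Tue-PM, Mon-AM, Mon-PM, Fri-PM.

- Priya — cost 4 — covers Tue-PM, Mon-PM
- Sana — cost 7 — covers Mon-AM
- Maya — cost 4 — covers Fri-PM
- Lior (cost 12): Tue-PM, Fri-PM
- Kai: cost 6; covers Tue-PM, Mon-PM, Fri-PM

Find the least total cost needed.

The greedy cost-per-new-shift heuristic would pick Priya, Maya, and Sana for 15, but a cheaper cover exists.
Choose Sana and Kai: together they cover Tue-PM, Mon-AM, Mon-PM, Fri-PM — every shift.
Total cost: 7 + 6 = 13.
No cover costs less than 13.

13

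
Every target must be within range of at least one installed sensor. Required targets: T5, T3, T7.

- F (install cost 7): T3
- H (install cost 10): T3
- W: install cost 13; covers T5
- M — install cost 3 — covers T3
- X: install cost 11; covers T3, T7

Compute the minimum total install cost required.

The greedy cost-per-new-target heuristic would pick M, X, and W for 27, but a cheaper cover exists.
Choose W and X: together they cover T5, T3, T7 — every target.
Total install cost: 13 + 11 = 24.
No cover costs less than 24.

24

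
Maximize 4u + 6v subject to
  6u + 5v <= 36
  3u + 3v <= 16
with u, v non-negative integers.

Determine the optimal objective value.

Relaxing integrality, the LP optimum is 32.00 at (u,v) = (0, 5.33), which is not an integer point.
(u,v)=(0,5): 6·0+5·5=25≤36, 3·0+3·5=15≤16, objective 30.
(u,v)=(1,4): 6·1+5·4=26≤36, 3·1+3·4=15≤16, objective 28.
(u,v)=(0,4): 6·0+5·4=20≤36, 3·0+3·4=12≤16, objective 24.
The best lattice point is (0,5), giving 30.

30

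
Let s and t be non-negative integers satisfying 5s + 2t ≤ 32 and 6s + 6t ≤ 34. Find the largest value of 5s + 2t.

(s,t)=(5,0) is feasible, giving 25.
(s,t)=(4,1) is feasible, giving 22.
(s,t)=(4,0) is feasible, giving 20.
The best lattice point is (5,0), giving 25.

25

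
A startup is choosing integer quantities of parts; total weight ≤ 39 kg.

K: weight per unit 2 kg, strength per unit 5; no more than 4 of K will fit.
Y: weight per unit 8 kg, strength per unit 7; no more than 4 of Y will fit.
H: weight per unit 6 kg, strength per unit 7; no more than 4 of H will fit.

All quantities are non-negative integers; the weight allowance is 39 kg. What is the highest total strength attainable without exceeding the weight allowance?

This is a bounded integer knapsack.
Take 3×K, 1×Y, and 4×H: weight 38 ≤ 39, strength 3·5 + 1·7 + 4·7 = 50.
No other integer combination yields more.

50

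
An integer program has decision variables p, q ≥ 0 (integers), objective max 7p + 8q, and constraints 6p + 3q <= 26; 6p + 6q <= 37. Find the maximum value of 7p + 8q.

48

(p,q)=(0,6): 6·0+3·6=18≤26, 6·0+6·6=36≤37, objective 48.
(p,q)=(1,5): 6·1+3·5=21≤26, 6·1+6·5=36≤37, objective 47.
(p,q)=(0,5): 6·0+3·5=15≤26, 6·0+6·5=30≤37, objective 40.
No feasible integer point exceeds 48.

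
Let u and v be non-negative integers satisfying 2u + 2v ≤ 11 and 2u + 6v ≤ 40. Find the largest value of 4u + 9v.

The continuous relaxation peaks at (0, 5.5) with value 49.50; rounding to a feasible lattice point costs some objective.
(u,v)=(0,5): 2·0+2·5=10≤11, 2·0+6·5=30≤40, objective 45.
(u,v)=(1,4): 2·1+2·4=10≤11, 2·1+6·4=26≤40, objective 40.
No feasible integer point exceeds 45.

45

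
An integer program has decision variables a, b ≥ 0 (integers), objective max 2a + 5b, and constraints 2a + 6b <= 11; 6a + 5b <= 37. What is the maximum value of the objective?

10

Relaxing integrality, the LP optimum is 11.00 at (a,b) = (5.5, 0), which is not an integer point.
(a,b)=(5,0): 2·5+6·0=10≤11, 6·5+5·0=30≤37, objective 10.
(a,b)=(4,0): 2·4+6·0=8≤11, 6·4+5·0=24≤37, objective 8.
No feasible integer point exceeds 10.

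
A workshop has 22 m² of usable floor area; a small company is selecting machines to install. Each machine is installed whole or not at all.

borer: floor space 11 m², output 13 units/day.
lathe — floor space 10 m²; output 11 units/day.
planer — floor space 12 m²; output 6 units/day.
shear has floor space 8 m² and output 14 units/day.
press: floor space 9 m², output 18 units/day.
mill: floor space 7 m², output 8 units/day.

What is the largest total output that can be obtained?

lathe + press: floor space 10 + 9 = 19 ≤ 22, output 11 + 18 = 29.
shear + press: floor space 8 + 9 = 17 ≤ 22, output 14 + 18 = 32.
borer + press: floor space 11 + 9 = 20 ≤ 22, output 13 + 18 = 31.
Best is shear and press with total output 32.

32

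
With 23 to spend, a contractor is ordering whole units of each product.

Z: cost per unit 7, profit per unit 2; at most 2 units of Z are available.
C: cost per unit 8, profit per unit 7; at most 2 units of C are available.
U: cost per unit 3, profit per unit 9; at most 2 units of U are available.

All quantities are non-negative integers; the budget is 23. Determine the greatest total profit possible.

Take 2×C and 2×U: cost 22 ≤ 23, profit 2·7 + 2·9 = 32.
U has the best ratio (9/3) and is taken to its limit of 2; remaining capacity is filled optimally with the others.

32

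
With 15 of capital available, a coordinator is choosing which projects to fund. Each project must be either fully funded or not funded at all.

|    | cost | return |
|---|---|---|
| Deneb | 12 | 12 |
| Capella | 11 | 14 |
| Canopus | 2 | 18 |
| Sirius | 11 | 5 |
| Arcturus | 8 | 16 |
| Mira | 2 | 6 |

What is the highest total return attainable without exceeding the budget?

40

Allowing fractional choices, the relaxed optimum would be about 43.8, but projects are indivisible.
Capella + Canopus + Mira: cost 11 + 2 + 2 = 15 ≤ 15, return 14 + 18 + 6 = 38.
Canopus + Arcturus + Mira: cost 2 + 8 + 2 = 12 ≤ 15, return 18 + 16 + 6 = 40.
Best is Canopus, Arcturus, and Mira with total return 40.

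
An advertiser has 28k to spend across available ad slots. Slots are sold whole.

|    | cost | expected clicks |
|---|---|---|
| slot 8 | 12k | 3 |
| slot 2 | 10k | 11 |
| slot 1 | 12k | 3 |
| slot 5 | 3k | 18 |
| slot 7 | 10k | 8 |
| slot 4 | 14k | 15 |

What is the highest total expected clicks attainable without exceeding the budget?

44

Treat it as a binary knapsack problem.
Take slot 2, slot 5, and slot 4: cost 10 + 3 + 14 = 27 ≤ 28, expected clicks 11 + 18 + 15 = 44.
No other feasible combination does better.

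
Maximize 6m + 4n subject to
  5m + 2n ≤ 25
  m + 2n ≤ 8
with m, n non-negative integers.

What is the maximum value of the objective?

(m,n)=(4,2): 5·4+2·2=24≤25, 1·4+2·2=8≤8, objective 32.
(m,n)=(5,0): 5·5+2·0=25≤25, 1·5+2·0=5≤8, objective 30.
(m,n)=(4,1): 5·4+2·1=22≤25, 1·4+2·1=6≤8, objective 28.
(m,n)=(3,2): 5·3+2·2=19≤25, 1·3+2·2=7≤8, objective 26.
The best lattice point is (4,2), giving 32.

32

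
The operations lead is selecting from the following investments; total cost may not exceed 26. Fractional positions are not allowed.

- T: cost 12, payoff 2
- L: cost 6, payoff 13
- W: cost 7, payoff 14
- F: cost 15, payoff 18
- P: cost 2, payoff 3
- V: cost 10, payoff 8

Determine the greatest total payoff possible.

Allowing fractional choices, the relaxed optimum would be about 43.2, but investments are indivisible.
L + W + V: cost 6 + 7 + 10 = 23 ≤ 26, payoff 13 + 14 + 8 = 35.
L + W + P + V: cost 6 + 7 + 2 + 10 = 25 ≤ 26, payoff 13 + 14 + 3 + 8 = 38.
W + F + P: cost 7 + 15 + 2 = 24 ≤ 26, payoff 14 + 18 + 3 = 35.
Best is L, W, P, and V with total payoff 38.

38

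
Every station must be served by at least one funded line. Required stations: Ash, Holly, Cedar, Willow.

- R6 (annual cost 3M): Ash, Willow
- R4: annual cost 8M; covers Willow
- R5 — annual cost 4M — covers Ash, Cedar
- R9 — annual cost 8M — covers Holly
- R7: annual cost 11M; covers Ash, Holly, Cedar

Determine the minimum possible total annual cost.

14

This is an integer covering problem.
The greedy cost-per-new-station heuristic would pick R6, R5, and R9 for 15, but a cheaper cover exists.
Choose R6 and R7: together they cover Ash, Holly, Cedar, Willow — every station.
Total annual cost: 3 + 11 = 14.
No cover costs less than 14.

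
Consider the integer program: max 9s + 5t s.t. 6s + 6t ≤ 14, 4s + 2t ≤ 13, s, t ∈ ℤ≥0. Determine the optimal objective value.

18

The continuous relaxation peaks at (2.33, 0) with value 21.00; rounding to a feasible lattice point costs some objective.
(s,t)=(2,0): 6·2+6·0=12≤14, 4·2+2·0=8≤13, objective 18.
(s,t)=(1,1): 6·1+6·1=12≤14, 4·1+2·1=6≤13, objective 14.
Maximum is 18 at (s,t)=(2,0).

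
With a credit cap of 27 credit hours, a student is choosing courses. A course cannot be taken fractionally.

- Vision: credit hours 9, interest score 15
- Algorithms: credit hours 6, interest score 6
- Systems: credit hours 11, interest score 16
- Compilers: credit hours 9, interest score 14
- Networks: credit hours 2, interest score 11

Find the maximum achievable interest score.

46

Treat it as a binary knapsack problem.
Allowing fractional choices, the relaxed optimum would be about 50.2, but courses are indivisible.
Vision + Systems + Networks: credit hours 9 + 11 + 2 = 22 ≤ 27, interest score 15 + 16 + 11 = 42.
Systems + Compilers + Networks: credit hours 11 + 9 + 2 = 22 ≤ 27, interest score 16 + 14 + 11 = 41.
Vision + Algorithms + Compilers + Networks: credit hours 9 + 6 + 9 + 2 = 26 ≤ 27, interest score 15 + 6 + 14 + 11 = 46.
Best is Vision, Algorithms, Compilers, and Networks with total interest score 46.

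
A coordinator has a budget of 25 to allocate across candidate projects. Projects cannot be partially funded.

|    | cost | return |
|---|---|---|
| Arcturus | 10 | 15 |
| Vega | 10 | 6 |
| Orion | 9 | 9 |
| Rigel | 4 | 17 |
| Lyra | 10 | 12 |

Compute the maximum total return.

44

This is a 0-1 knapsack instance.
Arcturus + Rigel + Lyra: cost 10 + 4 + 10 = 24 ≤ 25, return 15 + 17 + 12 = 44.
Arcturus + Orion + Rigel: cost 10 + 9 + 4 = 23 ≤ 25, return 15 + 9 + 17 = 41.
Orion + Rigel + Lyra: cost 9 + 4 + 10 = 23 ≤ 25, return 9 + 17 + 12 = 38.
Best is Arcturus, Rigel, and Lyra with total return 44.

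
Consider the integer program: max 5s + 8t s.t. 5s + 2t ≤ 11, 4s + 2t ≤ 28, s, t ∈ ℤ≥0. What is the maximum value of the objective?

(s,t)=(0,5) is feasible, giving 40.
(s,t)=(0,4) is feasible, giving 32.
Maximum is 40 at (s,t)=(0,5).

40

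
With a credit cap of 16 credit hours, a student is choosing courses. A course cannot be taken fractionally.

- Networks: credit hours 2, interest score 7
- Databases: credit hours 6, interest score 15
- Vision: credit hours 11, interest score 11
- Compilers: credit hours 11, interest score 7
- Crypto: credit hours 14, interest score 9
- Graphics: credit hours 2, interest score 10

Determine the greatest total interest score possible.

Networks + Vision + Graphics: credit hours 2 + 11 + 2 = 15 ≤ 16, interest score 7 + 11 + 10 = 28.
Networks + Databases + Graphics: credit hours 2 + 6 + 2 = 10 ≤ 16, interest score 7 + 15 + 10 = 32.
Databases + Graphics: credit hours 6 + 2 = 8 ≤ 16, interest score 15 + 10 = 25.
Best is Networks, Databases, and Graphics with total interest score 32.

32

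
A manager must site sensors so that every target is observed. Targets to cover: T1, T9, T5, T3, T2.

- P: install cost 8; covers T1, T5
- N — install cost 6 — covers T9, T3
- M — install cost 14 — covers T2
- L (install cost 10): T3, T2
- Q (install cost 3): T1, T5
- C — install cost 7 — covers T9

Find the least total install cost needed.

Choose N, L, and Q: together they cover T1, T9, T5, T3, T2 — every target.
Total install cost: 6 + 10 + 3 = 19.
No cover costs less than 19.

19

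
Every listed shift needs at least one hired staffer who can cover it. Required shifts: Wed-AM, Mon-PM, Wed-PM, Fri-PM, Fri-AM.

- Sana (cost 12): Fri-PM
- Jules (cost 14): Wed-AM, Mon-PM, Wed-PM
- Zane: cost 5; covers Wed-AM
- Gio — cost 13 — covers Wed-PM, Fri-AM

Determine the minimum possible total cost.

Choose Sana, Jules, and Gio: together they cover Wed-AM, Mon-PM, Wed-PM, Fri-PM, Fri-AM — every shift.
Total cost: 12 + 14 + 13 = 39.
No cover costs less than 39.

39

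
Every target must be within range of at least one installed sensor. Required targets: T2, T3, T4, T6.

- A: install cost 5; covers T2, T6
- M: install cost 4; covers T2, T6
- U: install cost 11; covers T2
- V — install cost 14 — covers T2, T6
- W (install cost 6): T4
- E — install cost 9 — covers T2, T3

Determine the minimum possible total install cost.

19

Choose M, W, and E: together they cover T2, T3, T4, T6 — every target.
Total install cost: 4 + 6 + 9 = 19.
No cover costs less than 19.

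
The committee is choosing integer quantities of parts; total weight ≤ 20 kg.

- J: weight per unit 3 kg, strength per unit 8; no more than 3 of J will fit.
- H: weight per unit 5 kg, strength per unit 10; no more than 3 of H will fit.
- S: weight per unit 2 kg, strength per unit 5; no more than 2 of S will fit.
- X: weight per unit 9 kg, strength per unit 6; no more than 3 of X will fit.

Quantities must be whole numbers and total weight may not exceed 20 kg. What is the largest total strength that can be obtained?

46

J has the best ratio (8/3); taking only J gives at most 3×8 = 24 (stopped by the supply cap of 3).
Mixing does better — 2×J, 2×H, and 2×S: weight 20 ≤ 20, strength 2·8 + 2·10 + 2·5 = 46.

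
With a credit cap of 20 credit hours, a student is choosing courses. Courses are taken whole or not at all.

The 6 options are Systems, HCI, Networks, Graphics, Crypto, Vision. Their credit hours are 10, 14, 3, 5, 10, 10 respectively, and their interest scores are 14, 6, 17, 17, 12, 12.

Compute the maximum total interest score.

48

This is an integer program with binary decision variables.
Take Systems, Networks, and Graphics: credit hours 10 + 3 + 5 = 18 ≤ 20, interest score 14 + 17 + 17 = 48.
No other feasible combination does better.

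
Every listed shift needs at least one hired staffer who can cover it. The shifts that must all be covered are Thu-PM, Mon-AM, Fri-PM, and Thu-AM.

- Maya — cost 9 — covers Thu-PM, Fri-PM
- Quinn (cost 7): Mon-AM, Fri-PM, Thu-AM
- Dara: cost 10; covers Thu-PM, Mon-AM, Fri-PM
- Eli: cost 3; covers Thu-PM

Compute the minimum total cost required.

10

Choose Quinn and Eli: together they cover Thu-PM, Mon-AM, Fri-PM, Thu-AM — every shift.
Total cost: 7 + 3 = 10.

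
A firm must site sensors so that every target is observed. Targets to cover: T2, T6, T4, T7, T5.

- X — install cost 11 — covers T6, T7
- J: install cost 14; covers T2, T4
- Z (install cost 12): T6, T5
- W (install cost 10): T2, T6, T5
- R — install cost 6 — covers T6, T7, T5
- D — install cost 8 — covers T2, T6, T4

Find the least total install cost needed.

14

Choose R and D: together they cover T2, T6, T4, T7, T5 — every target.
Total install cost: 6 + 8 = 14.
No cover costs less than 14.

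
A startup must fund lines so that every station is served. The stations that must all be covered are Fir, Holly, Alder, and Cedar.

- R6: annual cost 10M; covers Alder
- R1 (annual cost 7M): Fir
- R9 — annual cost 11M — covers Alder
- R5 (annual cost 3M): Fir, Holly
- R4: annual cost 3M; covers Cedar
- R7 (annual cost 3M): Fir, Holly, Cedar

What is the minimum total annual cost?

13

Choose R6 and R7: together they cover Fir, Holly, Alder, Cedar — every station.
Total annual cost: 10 + 3 = 13.
No cover costs less than 13.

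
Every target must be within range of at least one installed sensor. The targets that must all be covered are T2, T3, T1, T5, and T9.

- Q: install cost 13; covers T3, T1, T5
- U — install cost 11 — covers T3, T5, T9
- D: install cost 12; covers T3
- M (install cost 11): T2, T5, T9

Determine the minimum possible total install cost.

24

This is an integer covering problem.
Choose Q and M: together they cover T2, T3, T1, T5, T9 — every target.
Total install cost: 13 + 11 = 24.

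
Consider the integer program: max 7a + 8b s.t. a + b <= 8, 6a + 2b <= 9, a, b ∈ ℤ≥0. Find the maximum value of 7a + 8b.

Relaxing integrality, the LP optimum is 36.00 at (a,b) = (0, 4.5), which is not an integer point.
(a,b)=(0,4): 1·0+1·4=4≤8, 6·0+2·4=8≤9, objective 32.
(a,b)=(0,3): 1·0+1·3=3≤8, 6·0+2·3=6≤9, objective 24.
The best lattice point is (0,4), giving 32.

32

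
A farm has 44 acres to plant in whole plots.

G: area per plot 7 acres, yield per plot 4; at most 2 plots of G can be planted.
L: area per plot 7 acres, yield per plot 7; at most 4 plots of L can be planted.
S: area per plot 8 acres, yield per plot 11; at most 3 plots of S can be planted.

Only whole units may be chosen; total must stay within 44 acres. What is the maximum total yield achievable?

This is a bounded integer knapsack.
2×L and 3×S: area 38 ≤ 44, yield 2·7 + 3·11 = 47.
4×L and 2×S: area 44 ≤ 44, yield 4·7 + 2·11 = 50.
Best is 50.

50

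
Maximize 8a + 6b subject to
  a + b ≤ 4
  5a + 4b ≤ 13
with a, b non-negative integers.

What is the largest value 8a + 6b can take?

The continuous relaxation peaks at (2.6, 0) with value 20.80; rounding to a feasible lattice point costs some objective.
(a,b)=(1,2): 1·1+1·2=3≤4, 5·1+4·2=13≤13, objective 20.
(a,b)=(0,3): 1·0+1·3=3≤4, 5·0+4·3=12≤13, objective 18.
(a,b)=(2,0): 1·2+1·0=2≤4, 5·2+4·0=10≤13, objective 16.
(a,b)=(1,1): 1·1+1·1=2≤4, 5·1+4·1=9≤13, objective 14.
Maximum is 20 at (a,b)=(1,2).

20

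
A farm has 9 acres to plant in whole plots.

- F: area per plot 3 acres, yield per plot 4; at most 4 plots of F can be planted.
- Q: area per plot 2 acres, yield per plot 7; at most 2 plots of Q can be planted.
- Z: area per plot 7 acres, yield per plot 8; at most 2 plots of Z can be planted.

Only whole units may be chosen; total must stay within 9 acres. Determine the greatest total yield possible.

Take 1×F and 2×Q: area 7 ≤ 9, yield 1·4 + 2·7 = 18.
Q has the best ratio (7/2) and is taken to its limit of 2; remaining capacity is filled optimally with the others.

18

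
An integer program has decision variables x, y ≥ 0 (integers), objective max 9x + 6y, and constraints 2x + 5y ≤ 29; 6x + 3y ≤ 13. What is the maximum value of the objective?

24

The continuous relaxation peaks at (0, 4.33) with value 26.00; rounding to a feasible lattice point costs some objective.
(x,y)=(0,4): 2·0+5·4=20≤29, 6·0+3·4=12≤13, objective 24.
(x,y)=(0,3): 2·0+5·3=15≤29, 6·0+3·3=9≤13, objective 18.
No feasible integer point exceeds 24.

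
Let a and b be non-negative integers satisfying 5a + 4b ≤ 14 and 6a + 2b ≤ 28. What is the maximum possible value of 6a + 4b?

Relaxing integrality, the LP optimum is 16.80 at (a,b) = (2.8, 0), which is not an integer point.
(a,b)=(2,1): 5·2+4·1=14≤14, 6·2+2·1=14≤28, objective 16.
(a,b)=(1,2): 5·1+4·2=13≤14, 6·1+2·2=10≤28, objective 14.
(a,b)=(2,0): 5·2+4·0=10≤14, 6·2+2·0=12≤28, objective 12.
The best lattice point is (2,1), giving 16.

16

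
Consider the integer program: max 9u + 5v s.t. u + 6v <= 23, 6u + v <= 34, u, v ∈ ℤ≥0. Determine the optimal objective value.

60

The continuous relaxation peaks at (5.17, 2.97) with value 61.40; rounding to a feasible lattice point costs some objective.
(u,v)=(5,3) is feasible, giving 60.
(u,v)=(5,2) is feasible, giving 55.
(u,v)=(4,3) is feasible, giving 51.
No feasible integer point exceeds 60.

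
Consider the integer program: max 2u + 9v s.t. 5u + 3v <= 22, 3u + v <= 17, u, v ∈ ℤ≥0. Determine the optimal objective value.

63

The continuous relaxation peaks at (0, 7.33) with value 66.00; rounding to a feasible lattice point costs some objective.
(u,v)=(0,7) is feasible, giving 63.
(u,v)=(0,6) is feasible, giving 54.
No feasible integer point exceeds 63.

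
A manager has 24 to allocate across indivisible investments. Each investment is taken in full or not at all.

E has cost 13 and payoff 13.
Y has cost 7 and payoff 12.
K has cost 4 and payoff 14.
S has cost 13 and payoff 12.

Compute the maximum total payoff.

E + Y + K: cost 13 + 7 + 4 = 24 ≤ 24, payoff 13 + 12 + 14 = 39.
E + K: cost 13 + 4 = 17 ≤ 24, payoff 13 + 14 = 27.
Y + K + S: cost 7 + 4 + 13 = 24 ≤ 24, payoff 12 + 14 + 12 = 38.
Best is E, Y, and K with total payoff 39.

39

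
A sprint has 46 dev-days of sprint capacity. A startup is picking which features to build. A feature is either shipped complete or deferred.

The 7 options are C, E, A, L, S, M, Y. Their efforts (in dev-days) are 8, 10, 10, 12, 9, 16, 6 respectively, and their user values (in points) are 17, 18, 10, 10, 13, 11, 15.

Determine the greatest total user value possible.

73

Treat it as a binary knapsack problem.
Take C, E, A, S, and Y: effort 8 + 10 + 10 + 9 + 6 = 43 ≤ 46, user value 17 + 18 + 10 + 13 + 15 = 73.
No feasible combination exceeds this.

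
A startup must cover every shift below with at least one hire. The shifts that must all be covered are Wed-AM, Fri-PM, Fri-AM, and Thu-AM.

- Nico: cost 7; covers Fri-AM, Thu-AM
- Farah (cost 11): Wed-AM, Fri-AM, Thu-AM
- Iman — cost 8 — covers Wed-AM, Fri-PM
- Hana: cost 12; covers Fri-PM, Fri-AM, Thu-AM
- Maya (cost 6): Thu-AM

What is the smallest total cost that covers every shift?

15

Choose Nico and Iman: together they cover Wed-AM, Fri-PM, Fri-AM, Thu-AM — every shift.
Total cost: 7 + 8 = 15.
No cover costs less than 15.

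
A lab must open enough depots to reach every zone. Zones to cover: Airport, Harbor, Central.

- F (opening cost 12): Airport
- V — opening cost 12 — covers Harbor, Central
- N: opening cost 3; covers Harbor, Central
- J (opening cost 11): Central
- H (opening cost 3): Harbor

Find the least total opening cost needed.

15

Choose F and N: together they cover Airport, Harbor, Central — every zone.
Total opening cost: 12 + 3 = 15.
No cover costs less than 15.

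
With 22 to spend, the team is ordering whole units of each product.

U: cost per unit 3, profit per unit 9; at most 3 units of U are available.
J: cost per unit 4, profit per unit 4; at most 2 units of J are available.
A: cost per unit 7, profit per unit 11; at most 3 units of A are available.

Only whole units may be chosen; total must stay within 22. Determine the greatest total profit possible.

3×U, 1×J, and 1×A: cost 20 ≤ 22, profit 3·9 + 1·4 + 1·11 = 42.
2×U and 2×A: cost 20 ≤ 22, profit 2·9 + 2·11 = 40.
Best is 42.

42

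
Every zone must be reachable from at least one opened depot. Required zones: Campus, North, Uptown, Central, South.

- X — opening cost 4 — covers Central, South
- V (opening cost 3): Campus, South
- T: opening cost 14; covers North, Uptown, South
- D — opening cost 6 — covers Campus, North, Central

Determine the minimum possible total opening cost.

20

The greedy cost-per-new-zone heuristic would pick V, D, and T for 23, but a cheaper cover exists.
Choose T and D: together they cover Campus, North, Uptown, Central, South — every zone.
Total opening cost: 14 + 6 = 20.
No cover costs less than 20.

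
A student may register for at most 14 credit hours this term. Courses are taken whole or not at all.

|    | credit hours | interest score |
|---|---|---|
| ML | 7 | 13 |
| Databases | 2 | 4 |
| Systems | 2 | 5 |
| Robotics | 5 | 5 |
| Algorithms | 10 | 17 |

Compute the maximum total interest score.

Allowing fractional choices, the relaxed optimum would be about 27.1, but courses are indivisible.
ML + Systems + Robotics: credit hours 7 + 2 + 5 = 14 ≤ 14, interest score 13 + 5 + 5 = 23.
Databases + Systems + Algorithms: credit hours 2 + 2 + 10 = 14 ≤ 14, interest score 4 + 5 + 17 = 26.
Best is Databases, Systems, and Algorithms with total interest score 26.

26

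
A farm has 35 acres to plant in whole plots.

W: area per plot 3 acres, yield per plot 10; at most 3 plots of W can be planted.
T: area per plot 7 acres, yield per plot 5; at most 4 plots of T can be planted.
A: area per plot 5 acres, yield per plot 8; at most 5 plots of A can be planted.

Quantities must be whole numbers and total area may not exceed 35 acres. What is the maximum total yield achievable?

3×W and 5×A: area 34 ≤ 35, yield 3·10 + 5·8 = 70.
3×W and 4×A: area 29 ≤ 35, yield 3·10 + 4·8 = 62.
Best is 70.

70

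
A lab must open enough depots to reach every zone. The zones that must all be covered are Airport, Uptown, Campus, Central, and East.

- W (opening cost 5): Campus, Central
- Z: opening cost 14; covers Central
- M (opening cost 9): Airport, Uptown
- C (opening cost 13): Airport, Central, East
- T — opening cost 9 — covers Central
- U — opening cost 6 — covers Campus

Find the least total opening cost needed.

27

Choose W, M, and C: together they cover Airport, Uptown, Campus, Central, East — every zone.
Total opening cost: 5 + 9 + 13 = 27.
No cover costs less than 27.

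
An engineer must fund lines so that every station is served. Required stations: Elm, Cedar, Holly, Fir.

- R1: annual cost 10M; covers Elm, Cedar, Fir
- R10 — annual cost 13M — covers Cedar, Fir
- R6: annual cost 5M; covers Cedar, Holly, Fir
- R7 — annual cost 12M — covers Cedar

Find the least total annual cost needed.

This is a weighted set-cover instance.
Choose R1 and R6: together they cover Elm, Cedar, Holly, Fir — every station.
Total annual cost: 10 + 5 = 15.
No cover costs less than 15.

15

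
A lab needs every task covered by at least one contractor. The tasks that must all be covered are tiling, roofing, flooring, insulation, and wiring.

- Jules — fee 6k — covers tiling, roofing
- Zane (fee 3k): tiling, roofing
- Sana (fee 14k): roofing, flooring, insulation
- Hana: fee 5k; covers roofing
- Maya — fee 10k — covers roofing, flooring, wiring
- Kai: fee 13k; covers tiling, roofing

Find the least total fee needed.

27

This is an integer covering problem.
Choose Zane, Sana, and Maya: together they cover tiling, roofing, flooring, insulation, wiring — every task.
Total fee: 3 + 14 + 10 = 27.
No cover costs less than 27.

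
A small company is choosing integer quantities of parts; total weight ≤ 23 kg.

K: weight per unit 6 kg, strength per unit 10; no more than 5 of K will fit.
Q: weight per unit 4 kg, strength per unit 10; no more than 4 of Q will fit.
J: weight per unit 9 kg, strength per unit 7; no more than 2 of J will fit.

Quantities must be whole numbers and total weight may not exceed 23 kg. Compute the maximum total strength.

50

This is a bounded integer knapsack.
Q has the best ratio (10/4); taking only Q gives at most 4×10 = 40 (stopped by the supply cap of 4).
Mixing does better — 1×K and 4×Q: weight 22 ≤ 23, strength 1·10 + 4·10 = 50.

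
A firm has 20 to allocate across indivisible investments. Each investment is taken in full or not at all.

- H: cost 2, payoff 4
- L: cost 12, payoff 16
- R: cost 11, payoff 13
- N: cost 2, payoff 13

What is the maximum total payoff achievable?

33

This is an integer program with binary decision variables.
Allowing fractional choices, the relaxed optimum would be about 37.7, but investments are indivisible.
H + R + N: cost 2 + 11 + 2 = 15 ≤ 20, payoff 4 + 13 + 13 = 30.
H + L + N: cost 2 + 12 + 2 = 16 ≤ 20, payoff 4 + 16 + 13 = 33.
Best is H, L, and N with total payoff 33.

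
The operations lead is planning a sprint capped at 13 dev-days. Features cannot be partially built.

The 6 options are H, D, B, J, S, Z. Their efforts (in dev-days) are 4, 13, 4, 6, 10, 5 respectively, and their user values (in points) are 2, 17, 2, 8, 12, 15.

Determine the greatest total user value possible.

H + B + Z: effort 4 + 4 + 5 = 13 ≤ 13, user value 2 + 2 + 15 = 19.
J + Z: effort 6 + 5 = 11 ≤ 13, user value 8 + 15 = 23.
Best is J and Z with total user value 23.

23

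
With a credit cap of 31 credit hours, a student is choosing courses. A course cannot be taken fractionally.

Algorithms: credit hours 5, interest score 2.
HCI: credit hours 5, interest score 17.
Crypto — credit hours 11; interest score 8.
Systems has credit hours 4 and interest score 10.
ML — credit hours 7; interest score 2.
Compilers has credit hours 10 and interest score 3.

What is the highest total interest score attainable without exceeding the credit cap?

This is a 0-1 knapsack instance.
Algorithms + HCI + Crypto + Systems: credit hours 5 + 5 + 11 + 4 = 25 ≤ 31, interest score 2 + 17 + 8 + 10 = 37.
HCI + Crypto + Systems + ML: credit hours 5 + 11 + 4 + 7 = 27 ≤ 31, interest score 17 + 8 + 10 + 2 = 37.
HCI + Crypto + Systems + Compilers: credit hours 5 + 11 + 4 + 10 = 30 ≤ 31, interest score 17 + 8 + 10 + 3 = 38.
Best is HCI, Crypto, Systems, and Compilers with total interest score 38.

38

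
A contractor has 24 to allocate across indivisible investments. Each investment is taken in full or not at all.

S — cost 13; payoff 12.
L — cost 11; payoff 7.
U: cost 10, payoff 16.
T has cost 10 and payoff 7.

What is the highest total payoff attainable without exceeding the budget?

Allowing fractional choices, the relaxed optimum would be about 28.7, but investments are indivisible.
U + T: cost 10 + 10 = 20 ≤ 24, payoff 16 + 7 = 23.
S + U: cost 13 + 10 = 23 ≤ 24, payoff 12 + 16 = 28.
Best is S and U with total payoff 28.

28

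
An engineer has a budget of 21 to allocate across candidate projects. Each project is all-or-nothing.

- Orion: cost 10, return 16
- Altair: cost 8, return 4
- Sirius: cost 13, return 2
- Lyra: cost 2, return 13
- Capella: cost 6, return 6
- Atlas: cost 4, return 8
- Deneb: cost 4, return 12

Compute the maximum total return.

49

This is an integer program with binary decision variables.
Lyra + Capella + Atlas + Deneb: cost 2 + 6 + 4 + 4 = 16 ≤ 21, return 13 + 6 + 8 + 12 = 39.
Orion + Lyra + Deneb: cost 10 + 2 + 4 = 16 ≤ 21, return 16 + 13 + 12 = 41.
Orion + Lyra + Atlas + Deneb: cost 10 + 2 + 4 + 4 = 20 ≤ 21, return 16 + 13 + 8 + 12 = 49.
Best is Orion, Lyra, Atlas, and Deneb with total return 49.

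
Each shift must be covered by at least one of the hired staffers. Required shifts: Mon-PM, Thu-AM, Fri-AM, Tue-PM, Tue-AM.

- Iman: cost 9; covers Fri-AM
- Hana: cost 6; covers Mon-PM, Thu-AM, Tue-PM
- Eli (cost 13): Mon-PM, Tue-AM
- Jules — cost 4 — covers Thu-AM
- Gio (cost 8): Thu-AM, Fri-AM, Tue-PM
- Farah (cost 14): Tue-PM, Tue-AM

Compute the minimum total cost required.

This is an integer covering problem.
Choose Eli and Gio: together they cover Mon-PM, Thu-AM, Fri-AM, Tue-PM, Tue-AM — every shift.
Total cost: 13 + 8 = 21.

21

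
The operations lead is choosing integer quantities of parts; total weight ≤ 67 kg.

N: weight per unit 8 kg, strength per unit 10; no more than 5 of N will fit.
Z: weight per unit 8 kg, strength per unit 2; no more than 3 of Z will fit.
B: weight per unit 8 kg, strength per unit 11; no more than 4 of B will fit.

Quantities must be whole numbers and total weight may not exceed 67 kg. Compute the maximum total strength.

84

4×N and 4×B: weight 64 ≤ 67, strength 4·10 + 4·11 = 84.
5×N and 3×B: weight 64 ≤ 67, strength 5·10 + 3·11 = 83.
Best is 84.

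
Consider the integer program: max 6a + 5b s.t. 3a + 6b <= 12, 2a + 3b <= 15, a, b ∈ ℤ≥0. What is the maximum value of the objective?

24

(a,b)=(4,0): 3·4+6·0=12≤12, 2·4+3·0=8≤15, objective 24.
(a,b)=(3,0): 3·3+6·0=9≤12, 2·3+3·0=6≤15, objective 18.
The best lattice point is (4,0), giving 24.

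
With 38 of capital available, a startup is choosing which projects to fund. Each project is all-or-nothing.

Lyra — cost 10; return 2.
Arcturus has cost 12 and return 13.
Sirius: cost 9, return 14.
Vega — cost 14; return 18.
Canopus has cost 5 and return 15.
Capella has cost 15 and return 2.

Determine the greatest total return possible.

This is a 0-1 knapsack instance.
Allowing fractional choices, the relaxed optimum would be about 57.8, but projects are indivisible.
Sirius + Vega + Canopus: cost 9 + 14 + 5 = 28 ≤ 38, return 14 + 18 + 15 = 47.
Lyra + Sirius + Vega + Canopus: cost 10 + 9 + 14 + 5 = 38 ≤ 38, return 2 + 14 + 18 + 15 = 49.
Best is Lyra, Sirius, Vega, and Canopus with total return 49.

49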